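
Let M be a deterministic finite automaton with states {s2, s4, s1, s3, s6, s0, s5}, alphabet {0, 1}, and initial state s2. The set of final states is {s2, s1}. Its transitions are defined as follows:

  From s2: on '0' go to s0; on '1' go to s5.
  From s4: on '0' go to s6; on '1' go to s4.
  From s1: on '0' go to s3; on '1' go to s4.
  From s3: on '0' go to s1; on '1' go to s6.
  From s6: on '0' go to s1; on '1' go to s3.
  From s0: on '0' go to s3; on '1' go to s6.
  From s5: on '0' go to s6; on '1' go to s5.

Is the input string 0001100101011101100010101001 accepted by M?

No

Trace: s2 -0-> s0 -0-> s3 -0-> s1 -1-> s4 -1-> s4 -0-> s6 -0-> s1 -1-> s4 -0-> s6 -1-> s3 -0-> s1 -1-> s4 -1-> s4 -1-> s4 -0-> s6 -1-> s3 -1-> s6 -0-> s1 -0-> s3 -0-> s1 -1-> s4 -0-> s6 -1-> s3 -0-> s1 -1-> s4 -0-> s6 -0-> s1 -1-> s4
End state s4 is not accepting.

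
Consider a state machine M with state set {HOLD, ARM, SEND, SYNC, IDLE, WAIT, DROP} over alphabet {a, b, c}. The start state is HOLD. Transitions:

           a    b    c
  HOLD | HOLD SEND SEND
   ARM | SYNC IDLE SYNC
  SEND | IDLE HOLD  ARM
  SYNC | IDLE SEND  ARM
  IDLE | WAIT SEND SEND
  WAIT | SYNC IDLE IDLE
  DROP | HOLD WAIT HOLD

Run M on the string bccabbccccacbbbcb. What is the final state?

HOLD

Trace: HOLD -b-> SEND -c-> ARM -c-> SYNC -a-> IDLE -b-> SEND -b-> HOLD -c-> SEND -c-> ARM -c-> SYNC -c-> ARM -a-> SYNC -c-> ARM -b-> IDLE -b-> SEND -b-> HOLD -c-> SEND -b-> HOLD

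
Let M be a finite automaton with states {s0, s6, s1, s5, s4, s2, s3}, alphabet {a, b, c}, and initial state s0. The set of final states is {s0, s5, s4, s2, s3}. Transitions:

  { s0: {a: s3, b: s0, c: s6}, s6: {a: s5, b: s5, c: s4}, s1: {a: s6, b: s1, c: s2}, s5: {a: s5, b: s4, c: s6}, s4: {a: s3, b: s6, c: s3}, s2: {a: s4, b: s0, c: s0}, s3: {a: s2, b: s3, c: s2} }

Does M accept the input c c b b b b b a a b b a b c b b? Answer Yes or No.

start at s0
read 'c': s0 → s6
read 'c': s6 → s4
read 'b': s4 → s6
read 'b': s6 → s5
read 'b': s5 → s4
read 'b': s4 → s6
read 'b': s6 → s5
read 'a': s5 → s5
read 'a': s5 → s5
read 'b': s5 → s4
read 'b': s4 → s6
read 'a': s6 → s5
read 'b': s5 → s4
read 'c': s4 → s3
read 'b': s3 → s3
read 'b': s3 → s3
End state s3 is accepting.

Yes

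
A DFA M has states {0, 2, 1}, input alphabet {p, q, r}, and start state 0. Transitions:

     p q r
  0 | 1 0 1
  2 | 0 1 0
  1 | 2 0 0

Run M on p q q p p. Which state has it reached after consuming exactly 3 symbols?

start at 0
read 'p': 0 → 1
read 'q': 1 → 0
read 'q': 0 → 0
After 3 symbols: 0.

0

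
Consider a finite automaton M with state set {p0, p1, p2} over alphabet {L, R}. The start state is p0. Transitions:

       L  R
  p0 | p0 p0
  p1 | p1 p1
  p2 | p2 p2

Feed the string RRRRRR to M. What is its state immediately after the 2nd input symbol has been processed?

start at p0
read 'R': p0 → p0
read 'R': p0 → p0
After 2 symbols: p0.

p0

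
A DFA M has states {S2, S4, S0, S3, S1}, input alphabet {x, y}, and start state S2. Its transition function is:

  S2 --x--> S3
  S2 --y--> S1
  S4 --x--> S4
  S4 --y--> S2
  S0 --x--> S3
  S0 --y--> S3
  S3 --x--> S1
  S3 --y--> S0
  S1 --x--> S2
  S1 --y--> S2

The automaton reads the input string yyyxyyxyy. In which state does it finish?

S3

S2 → S1 → S2 → S1 → S2 → S1 → S2 → S3 → S0 → S3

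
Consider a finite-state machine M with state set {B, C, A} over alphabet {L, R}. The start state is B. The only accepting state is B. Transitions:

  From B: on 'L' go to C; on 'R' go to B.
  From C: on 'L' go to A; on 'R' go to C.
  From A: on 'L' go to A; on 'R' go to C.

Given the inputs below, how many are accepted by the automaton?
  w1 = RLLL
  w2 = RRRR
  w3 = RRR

w1: B → B → C → A → A  → end A, rejected
w2: B → B → B → B → B  → end B, accepted
w3: B → B → B → B  → end B, accepted

2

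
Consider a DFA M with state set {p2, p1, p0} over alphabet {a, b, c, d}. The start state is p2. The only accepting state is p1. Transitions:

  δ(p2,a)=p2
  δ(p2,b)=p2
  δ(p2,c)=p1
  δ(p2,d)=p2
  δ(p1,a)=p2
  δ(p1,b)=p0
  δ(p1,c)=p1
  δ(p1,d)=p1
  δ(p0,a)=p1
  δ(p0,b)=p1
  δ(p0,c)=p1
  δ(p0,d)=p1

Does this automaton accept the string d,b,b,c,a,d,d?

No

p2 → p2 → p2 → p2 → p1 → p2 → p2 → p2
End state p2 is not accepting.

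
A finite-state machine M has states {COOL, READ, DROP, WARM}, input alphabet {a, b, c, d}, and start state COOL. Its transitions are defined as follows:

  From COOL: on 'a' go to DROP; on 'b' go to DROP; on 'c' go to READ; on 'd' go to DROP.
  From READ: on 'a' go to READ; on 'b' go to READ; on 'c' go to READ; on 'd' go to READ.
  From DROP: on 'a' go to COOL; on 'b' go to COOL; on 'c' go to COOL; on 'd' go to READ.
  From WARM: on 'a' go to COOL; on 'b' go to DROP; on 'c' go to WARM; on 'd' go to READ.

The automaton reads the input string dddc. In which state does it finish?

COOL → DROP → READ → READ → READ

READ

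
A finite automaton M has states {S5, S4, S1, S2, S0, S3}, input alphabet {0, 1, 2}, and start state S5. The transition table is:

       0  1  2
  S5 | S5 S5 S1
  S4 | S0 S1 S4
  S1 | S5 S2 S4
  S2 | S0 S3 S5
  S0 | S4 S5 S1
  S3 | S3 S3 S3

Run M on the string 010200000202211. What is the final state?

S2

Trace: S5 -0-> S5 -1-> S5 -0-> S5 -2-> S1 -0-> S5 -0-> S5 -0-> S5 -0-> S5 -0-> S5 -2-> S1 -0-> S5 -2-> S1 -2-> S4 -1-> S1 -1-> S2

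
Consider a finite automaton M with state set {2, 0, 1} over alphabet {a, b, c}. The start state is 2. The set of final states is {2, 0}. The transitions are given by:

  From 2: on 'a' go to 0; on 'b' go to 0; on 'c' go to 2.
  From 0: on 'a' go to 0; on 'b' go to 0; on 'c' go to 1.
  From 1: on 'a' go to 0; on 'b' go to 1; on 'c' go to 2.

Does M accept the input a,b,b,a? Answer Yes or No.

start at 2
read 'a': 2 → 0
read 'b': 0 → 0
read 'b': 0 → 0
read 'a': 0 → 0
End state 0 is accepting.

Yes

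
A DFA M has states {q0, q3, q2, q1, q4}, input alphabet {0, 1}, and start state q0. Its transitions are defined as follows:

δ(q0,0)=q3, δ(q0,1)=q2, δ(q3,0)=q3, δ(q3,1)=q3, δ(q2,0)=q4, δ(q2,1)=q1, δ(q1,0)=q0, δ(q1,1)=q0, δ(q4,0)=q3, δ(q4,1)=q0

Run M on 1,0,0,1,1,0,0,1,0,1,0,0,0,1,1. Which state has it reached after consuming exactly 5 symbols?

q3

start at q0
read '1': q0 → q2
read '0': q2 → q4
read '0': q4 → q3
read '1': q3 → q3
read '1': q3 → q3
After 5 symbols: q3.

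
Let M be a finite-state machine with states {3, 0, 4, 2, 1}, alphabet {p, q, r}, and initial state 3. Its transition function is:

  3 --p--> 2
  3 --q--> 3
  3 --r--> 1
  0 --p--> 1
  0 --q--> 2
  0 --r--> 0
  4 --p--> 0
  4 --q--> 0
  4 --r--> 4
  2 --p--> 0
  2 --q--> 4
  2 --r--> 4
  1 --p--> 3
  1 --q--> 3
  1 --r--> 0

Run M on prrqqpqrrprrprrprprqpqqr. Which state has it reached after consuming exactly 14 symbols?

0

3 → 2 → 4 → 4 → 0 → 2 → 0 → 2 → 4 → 4 → 0 → 0 → 0 → 1 → 0
After 14 symbols: 0.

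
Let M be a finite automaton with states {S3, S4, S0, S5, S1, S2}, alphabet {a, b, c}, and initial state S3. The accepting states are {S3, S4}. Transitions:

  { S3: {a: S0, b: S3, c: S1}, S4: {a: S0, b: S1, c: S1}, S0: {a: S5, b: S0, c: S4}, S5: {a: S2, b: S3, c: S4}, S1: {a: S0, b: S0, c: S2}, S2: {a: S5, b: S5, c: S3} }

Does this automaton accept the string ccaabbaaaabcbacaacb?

No

Trace: S3 -c-> S1 -c-> S2 -a-> S5 -a-> S2 -b-> S5 -b-> S3 -a-> S0 -a-> S5 -a-> S2 -a-> S5 -b-> S3 -c-> S1 -b-> S0 -a-> S5 -c-> S4 -a-> S0 -a-> S5 -c-> S4 -b-> S1
End state S1 is not accepting.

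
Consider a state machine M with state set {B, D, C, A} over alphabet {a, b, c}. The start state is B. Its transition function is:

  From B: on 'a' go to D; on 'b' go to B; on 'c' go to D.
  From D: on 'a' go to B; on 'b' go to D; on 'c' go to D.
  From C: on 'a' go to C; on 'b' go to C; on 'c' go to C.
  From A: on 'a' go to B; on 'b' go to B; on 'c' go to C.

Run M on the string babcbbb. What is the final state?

D

B → B → D → D → D → D → D → D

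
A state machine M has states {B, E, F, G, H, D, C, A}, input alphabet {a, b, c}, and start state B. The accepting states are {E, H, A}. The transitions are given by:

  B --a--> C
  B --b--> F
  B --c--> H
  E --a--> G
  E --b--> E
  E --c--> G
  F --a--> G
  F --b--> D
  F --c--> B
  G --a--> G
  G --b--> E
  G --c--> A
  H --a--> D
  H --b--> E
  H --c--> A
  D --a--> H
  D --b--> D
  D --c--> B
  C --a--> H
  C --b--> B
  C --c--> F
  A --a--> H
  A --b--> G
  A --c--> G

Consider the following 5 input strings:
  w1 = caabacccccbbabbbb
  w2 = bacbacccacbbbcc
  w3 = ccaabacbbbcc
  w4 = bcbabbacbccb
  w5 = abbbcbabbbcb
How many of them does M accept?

5

w1:
  start at B
  read 'c': B → H
  read 'a': H → D
  read 'a': D → H
  read 'b': H → E
  read 'a': E → G
  read 'c': G → A
  read 'c': A → G
  read 'c': G → A
  read 'c': A → G
  read 'c': G → A
  read 'b': A → G
  read 'b': G → E
  read 'a': E → G
  read 'b': G → E
  read 'b': E → E
  read 'b': E → E
  read 'b': E → E
  end E, accepted
w2:
  start at B
  read 'b': B → F
  read 'a': F → G
  read 'c': G → A
  read 'b': A → G
  read 'a': G → G
  read 'c': G → A
  read 'c': A → G
  read 'c': G → A
  read 'a': A → H
  read 'c': H → A
  read 'b': A → G
  read 'b': G → E
  read 'b': E → E
  read 'c': E → G
  read 'c': G → A
  end A, accepted
w3:
  start at B
  read 'c': B → H
  read 'c': H → A
  read 'a': A → H
  read 'a': H → D
  read 'b': D → D
  read 'a': D → H
  read 'c': H → A
  read 'b': A → G
  read 'b': G → E
  read 'b': E → E
  read 'c': E → G
  read 'c': G → A
  end A, accepted
w4:
  start at B
  read 'b': B → F
  read 'c': F → B
  read 'b': B → F
  read 'a': F → G
  read 'b': G → E
  read 'b': E → E
  read 'a': E → G
  read 'c': G → A
  read 'b': A → G
  read 'c': G → A
  read 'c': A → G
  read 'b': G → E
  end E, accepted
w5:
  start at B
  read 'a': B → C
  read 'b': C → B
  read 'b': B → F
  read 'b': F → D
  read 'c': D → B
  read 'b': B → F
  read 'a': F → G
  read 'b': G → E
  read 'b': E → E
  read 'b': E → E
  read 'c': E → G
  read 'b': G → E
  end E, accepted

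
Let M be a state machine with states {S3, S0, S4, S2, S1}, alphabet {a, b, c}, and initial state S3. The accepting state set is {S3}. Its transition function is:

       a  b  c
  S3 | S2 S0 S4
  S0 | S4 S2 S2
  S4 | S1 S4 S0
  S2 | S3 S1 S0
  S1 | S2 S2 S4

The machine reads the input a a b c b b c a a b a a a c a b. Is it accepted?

Trace: S3 -a-> S2 -a-> S3 -b-> S0 -c-> S2 -b-> S1 -b-> S2 -c-> S0 -a-> S4 -a-> S1 -b-> S2 -a-> S3 -a-> S2 -a-> S3 -c-> S4 -a-> S1 -b-> S2
End state S2 is not accepting.

No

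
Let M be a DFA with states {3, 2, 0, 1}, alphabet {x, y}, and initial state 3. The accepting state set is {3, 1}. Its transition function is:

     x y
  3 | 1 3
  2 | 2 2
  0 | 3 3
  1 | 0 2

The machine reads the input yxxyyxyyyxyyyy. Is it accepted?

3 → 3 → 1 → 0 → 3 → 3 → 1 → 2 → 2 → 2 → 2 → 2 → 2 → 2 → 2
End state 2 is not accepting.

No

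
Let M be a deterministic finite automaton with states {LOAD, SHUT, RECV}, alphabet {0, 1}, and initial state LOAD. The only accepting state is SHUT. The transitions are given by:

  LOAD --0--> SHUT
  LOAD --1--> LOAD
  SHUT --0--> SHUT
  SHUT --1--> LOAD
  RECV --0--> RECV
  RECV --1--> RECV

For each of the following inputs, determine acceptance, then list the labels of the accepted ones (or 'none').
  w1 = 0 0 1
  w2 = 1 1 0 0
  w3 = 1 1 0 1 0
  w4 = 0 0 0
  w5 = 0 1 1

w1: Trace: LOAD -0-> SHUT -0-> SHUT -1-> LOAD  → end LOAD, rejected
w2: Trace: LOAD -1-> LOAD -1-> LOAD -0-> SHUT -0-> SHUT  → end SHUT, accepted
w3: Trace: LOAD -1-> LOAD -1-> LOAD -0-> SHUT -1-> LOAD -0-> SHUT  → end SHUT, accepted
w4: Trace: LOAD -0-> SHUT -0-> SHUT -0-> SHUT  → end SHUT, accepted
w5: Trace: LOAD -0-> SHUT -1-> LOAD -1-> LOAD  → end LOAD, rejected

w2, w3, w4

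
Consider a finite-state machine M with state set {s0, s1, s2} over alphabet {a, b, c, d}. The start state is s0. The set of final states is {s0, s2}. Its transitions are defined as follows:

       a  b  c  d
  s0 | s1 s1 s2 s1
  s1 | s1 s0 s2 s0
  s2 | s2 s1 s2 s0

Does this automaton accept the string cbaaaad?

Yes

s0 → s2 → s1 → s1 → s1 → s1 → s1 → s0
End state s0 is accepting.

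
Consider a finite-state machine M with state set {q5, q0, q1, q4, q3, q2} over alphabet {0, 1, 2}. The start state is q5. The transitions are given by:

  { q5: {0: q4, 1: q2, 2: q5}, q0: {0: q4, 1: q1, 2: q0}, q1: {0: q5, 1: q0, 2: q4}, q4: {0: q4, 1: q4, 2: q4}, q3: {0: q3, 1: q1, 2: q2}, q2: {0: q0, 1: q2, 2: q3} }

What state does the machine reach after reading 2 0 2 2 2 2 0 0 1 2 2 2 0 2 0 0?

Trace: q5 -2-> q5 -0-> q4 -2-> q4 -2-> q4 -2-> q4 -2-> q4 -0-> q4 -0-> q4 -1-> q4 -2-> q4 -2-> q4 -2-> q4 -0-> q4 -2-> q4 -0-> q4 -0-> q4

q4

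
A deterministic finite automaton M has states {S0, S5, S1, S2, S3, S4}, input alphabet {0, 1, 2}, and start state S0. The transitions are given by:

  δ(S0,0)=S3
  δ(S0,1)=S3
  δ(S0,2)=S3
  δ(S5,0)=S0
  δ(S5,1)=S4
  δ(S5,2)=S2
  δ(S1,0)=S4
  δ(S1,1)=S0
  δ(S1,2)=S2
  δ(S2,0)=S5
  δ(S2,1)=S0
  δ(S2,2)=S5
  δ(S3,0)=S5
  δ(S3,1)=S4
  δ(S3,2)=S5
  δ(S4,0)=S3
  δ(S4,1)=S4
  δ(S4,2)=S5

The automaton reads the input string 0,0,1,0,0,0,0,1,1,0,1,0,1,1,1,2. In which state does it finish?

S0 → S3 → S5 → S4 → S3 → S5 → S0 → S3 → S4 → S4 → S3 → S4 → S3 → S4 → S4 → S4 → S5

S5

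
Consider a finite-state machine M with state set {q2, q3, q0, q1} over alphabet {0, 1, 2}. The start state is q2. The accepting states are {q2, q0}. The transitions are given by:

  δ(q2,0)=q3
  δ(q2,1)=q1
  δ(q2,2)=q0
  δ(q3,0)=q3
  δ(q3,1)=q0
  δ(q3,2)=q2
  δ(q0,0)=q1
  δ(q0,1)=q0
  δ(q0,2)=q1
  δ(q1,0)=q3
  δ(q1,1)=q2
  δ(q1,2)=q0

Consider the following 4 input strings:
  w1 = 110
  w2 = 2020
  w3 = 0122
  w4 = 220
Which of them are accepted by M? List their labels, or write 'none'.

w1: q2 → q1 → q2 → q3  → end q3, rejected
w2: q2 → q0 → q1 → q0 → q1  → end q1, rejected
w3: q2 → q3 → q0 → q1 → q0  → end q0, accepted
w4: q2 → q0 → q1 → q3  → end q3, rejected

w3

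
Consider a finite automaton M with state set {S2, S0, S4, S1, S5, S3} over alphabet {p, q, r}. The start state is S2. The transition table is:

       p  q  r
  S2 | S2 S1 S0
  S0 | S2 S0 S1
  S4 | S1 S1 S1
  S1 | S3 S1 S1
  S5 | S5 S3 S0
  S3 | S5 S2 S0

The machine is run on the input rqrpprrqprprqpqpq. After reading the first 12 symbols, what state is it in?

S0

start at S2
read 'r': S2 → S0
read 'q': S0 → S0
read 'r': S0 → S1
read 'p': S1 → S3
read 'p': S3 → S5
read 'r': S5 → S0
read 'r': S0 → S1
read 'q': S1 → S1
read 'p': S1 → S3
read 'r': S3 → S0
read 'p': S0 → S2
read 'r': S2 → S0
After 12 symbols: S0.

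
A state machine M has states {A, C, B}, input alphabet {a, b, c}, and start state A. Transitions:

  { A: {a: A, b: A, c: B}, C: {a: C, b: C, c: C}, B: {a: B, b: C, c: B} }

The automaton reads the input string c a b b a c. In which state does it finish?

start at A
read 'c': A → B
read 'a': B → B
read 'b': B → C
read 'b': C → C
read 'a': C → C
read 'c': C → C

C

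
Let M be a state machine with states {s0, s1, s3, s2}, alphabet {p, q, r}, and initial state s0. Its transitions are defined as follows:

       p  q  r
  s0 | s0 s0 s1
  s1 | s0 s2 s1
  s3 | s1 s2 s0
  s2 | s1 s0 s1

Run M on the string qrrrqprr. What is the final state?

start at s0
read 'q': s0 → s0
read 'r': s0 → s1
read 'r': s1 → s1
read 'r': s1 → s1
read 'q': s1 → s2
read 'p': s2 → s1
read 'r': s1 → s1
read 'r': s1 → s1

s1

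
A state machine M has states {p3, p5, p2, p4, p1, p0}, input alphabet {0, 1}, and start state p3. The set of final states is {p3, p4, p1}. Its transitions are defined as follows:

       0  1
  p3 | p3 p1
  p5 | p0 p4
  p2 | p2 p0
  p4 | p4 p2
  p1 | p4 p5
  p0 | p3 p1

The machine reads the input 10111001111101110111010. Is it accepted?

No

p3 → p1 → p4 → p2 → p0 → p1 → p4 → p4 → p2 → p0 → p1 → p5 → p4 → p4 → p2 → p0 → p1 → p4 → p2 → p0 → p1 → p4 → p2 → p2
End state p2 is not accepting.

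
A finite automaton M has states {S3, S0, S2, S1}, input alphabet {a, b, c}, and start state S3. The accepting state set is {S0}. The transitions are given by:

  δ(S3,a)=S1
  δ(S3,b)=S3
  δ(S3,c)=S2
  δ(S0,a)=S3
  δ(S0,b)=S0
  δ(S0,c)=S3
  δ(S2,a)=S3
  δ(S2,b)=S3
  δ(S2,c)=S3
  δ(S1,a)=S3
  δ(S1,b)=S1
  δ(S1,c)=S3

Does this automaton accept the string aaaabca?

start at S3
read 'a': S3 → S1
read 'a': S1 → S3
read 'a': S3 → S1
read 'a': S1 → S3
read 'b': S3 → S3
read 'c': S3 → S2
read 'a': S2 → S3
End state S3 is not accepting.

No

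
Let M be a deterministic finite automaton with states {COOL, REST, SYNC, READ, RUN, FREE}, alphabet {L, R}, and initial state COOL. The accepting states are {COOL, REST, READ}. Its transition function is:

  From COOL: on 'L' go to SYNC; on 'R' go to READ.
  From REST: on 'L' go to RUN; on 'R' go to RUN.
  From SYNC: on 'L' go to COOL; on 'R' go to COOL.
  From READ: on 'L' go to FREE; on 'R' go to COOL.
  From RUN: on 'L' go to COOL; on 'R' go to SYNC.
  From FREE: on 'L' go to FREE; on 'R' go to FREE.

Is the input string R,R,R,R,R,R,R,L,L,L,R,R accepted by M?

No

Trace: COOL -R-> READ -R-> COOL -R-> READ -R-> COOL -R-> READ -R-> COOL -R-> READ -L-> FREE -L-> FREE -L-> FREE -R-> FREE -R-> FREE
End state FREE is not accepting.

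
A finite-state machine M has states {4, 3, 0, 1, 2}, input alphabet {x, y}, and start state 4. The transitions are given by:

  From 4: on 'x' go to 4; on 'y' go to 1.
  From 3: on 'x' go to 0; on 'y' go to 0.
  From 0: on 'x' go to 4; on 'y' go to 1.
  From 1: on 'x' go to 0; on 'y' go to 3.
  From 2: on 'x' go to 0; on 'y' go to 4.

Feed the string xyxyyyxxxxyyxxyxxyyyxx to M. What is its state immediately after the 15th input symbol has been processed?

1

4 → 4 → 1 → 0 → 1 → 3 → 0 → 4 → 4 → 4 → 4 → 1 → 3 → 0 → 4 → 1
After 15 symbols: 1.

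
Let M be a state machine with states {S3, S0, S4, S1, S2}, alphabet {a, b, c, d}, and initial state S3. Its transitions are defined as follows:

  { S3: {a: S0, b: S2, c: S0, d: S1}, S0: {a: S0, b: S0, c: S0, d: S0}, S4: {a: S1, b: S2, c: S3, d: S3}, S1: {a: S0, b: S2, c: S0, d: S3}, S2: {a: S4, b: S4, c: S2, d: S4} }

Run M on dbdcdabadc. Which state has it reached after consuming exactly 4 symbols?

start at S3
read 'd': S3 → S1
read 'b': S1 → S2
read 'd': S2 → S4
read 'c': S4 → S3
After 4 symbols: S3.

S3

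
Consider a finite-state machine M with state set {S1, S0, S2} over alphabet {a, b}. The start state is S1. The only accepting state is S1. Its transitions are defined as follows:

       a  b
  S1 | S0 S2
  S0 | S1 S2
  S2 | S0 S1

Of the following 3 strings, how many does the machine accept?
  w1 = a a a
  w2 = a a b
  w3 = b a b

w1: Trace: S1 -a-> S0 -a-> S1 -a-> S0  → end S0, rejected
w2: Trace: S1 -a-> S0 -a-> S1 -b-> S2  → end S2, rejected
w3: Trace: S1 -b-> S2 -a-> S0 -b-> S2  → end S2, rejected

0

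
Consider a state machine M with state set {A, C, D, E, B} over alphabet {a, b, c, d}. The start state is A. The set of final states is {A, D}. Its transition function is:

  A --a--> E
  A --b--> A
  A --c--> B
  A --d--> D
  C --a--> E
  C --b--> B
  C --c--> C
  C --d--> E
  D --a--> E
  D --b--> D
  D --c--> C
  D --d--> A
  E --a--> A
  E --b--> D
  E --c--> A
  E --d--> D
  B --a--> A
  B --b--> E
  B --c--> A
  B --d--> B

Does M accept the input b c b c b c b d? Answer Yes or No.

Yes

Trace: A -b-> A -c-> B -b-> E -c-> A -b-> A -c-> B -b-> E -d-> D
End state D is accepting.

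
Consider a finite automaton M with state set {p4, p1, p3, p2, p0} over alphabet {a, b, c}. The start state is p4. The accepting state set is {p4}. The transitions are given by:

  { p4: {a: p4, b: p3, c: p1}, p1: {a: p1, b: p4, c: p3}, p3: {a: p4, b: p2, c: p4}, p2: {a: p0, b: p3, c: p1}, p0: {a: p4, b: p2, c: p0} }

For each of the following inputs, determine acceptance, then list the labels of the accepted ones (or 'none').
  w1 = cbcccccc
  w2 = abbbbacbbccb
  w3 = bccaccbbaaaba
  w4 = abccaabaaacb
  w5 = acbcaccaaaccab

w1, w2, w3, w4

w1:
  start at p4
  read 'c': p4 → p1
  read 'b': p1 → p4
  read 'c': p4 → p1
  read 'c': p1 → p3
  read 'c': p3 → p4
  read 'c': p4 → p1
  read 'c': p1 → p3
  read 'c': p3 → p4
  end p4, accepted
w2:
  start at p4
  read 'a': p4 → p4
  read 'b': p4 → p3
  read 'b': p3 → p2
  read 'b': p2 → p3
  read 'b': p3 → p2
  read 'a': p2 → p0
  read 'c': p0 → p0
  read 'b': p0 → p2
  read 'b': p2 → p3
  read 'c': p3 → p4
  read 'c': p4 → p1
  read 'b': p1 → p4
  end p4, accepted
w3:
  start at p4
  read 'b': p4 → p3
  read 'c': p3 → p4
  read 'c': p4 → p1
  read 'a': p1 → p1
  read 'c': p1 → p3
  read 'c': p3 → p4
  read 'b': p4 → p3
  read 'b': p3 → p2
  read 'a': p2 → p0
  read 'a': p0 → p4
  read 'a': p4 → p4
  read 'b': p4 → p3
  read 'a': p3 → p4
  end p4, accepted
w4:
  start at p4
  read 'a': p4 → p4
  read 'b': p4 → p3
  read 'c': p3 → p4
  read 'c': p4 → p1
  read 'a': p1 → p1
  read 'a': p1 → p1
  read 'b': p1 → p4
  read 'a': p4 → p4
  read 'a': p4 → p4
  read 'a': p4 → p4
  read 'c': p4 → p1
  read 'b': p1 → p4
  end p4, accepted
w5:
  start at p4
  read 'a': p4 → p4
  read 'c': p4 → p1
  read 'b': p1 → p4
  read 'c': p4 → p1
  read 'a': p1 → p1
  read 'c': p1 → p3
  read 'c': p3 → p4
  read 'a': p4 → p4
  read 'a': p4 → p4
  read 'a': p4 → p4
  read 'c': p4 → p1
  read 'c': p1 → p3
  read 'a': p3 → p4
  read 'b': p4 → p3
  end p3, rejected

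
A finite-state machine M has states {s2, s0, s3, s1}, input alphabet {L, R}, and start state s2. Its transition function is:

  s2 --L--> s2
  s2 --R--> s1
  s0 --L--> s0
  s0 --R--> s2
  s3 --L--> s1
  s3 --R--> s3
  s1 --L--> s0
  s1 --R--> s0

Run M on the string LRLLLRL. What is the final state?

s2

Trace: s2 -L-> s2 -R-> s1 -L-> s0 -L-> s0 -L-> s0 -R-> s2 -L-> s2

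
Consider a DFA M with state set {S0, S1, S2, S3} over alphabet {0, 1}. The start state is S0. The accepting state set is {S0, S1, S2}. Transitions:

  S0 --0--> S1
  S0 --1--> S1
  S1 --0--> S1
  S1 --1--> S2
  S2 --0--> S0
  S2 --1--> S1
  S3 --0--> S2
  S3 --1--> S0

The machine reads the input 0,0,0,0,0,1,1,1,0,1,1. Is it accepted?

Trace: S0 -0-> S1 -0-> S1 -0-> S1 -0-> S1 -0-> S1 -1-> S2 -1-> S1 -1-> S2 -0-> S0 -1-> S1 -1-> S2
End state S2 is accepting.

Yes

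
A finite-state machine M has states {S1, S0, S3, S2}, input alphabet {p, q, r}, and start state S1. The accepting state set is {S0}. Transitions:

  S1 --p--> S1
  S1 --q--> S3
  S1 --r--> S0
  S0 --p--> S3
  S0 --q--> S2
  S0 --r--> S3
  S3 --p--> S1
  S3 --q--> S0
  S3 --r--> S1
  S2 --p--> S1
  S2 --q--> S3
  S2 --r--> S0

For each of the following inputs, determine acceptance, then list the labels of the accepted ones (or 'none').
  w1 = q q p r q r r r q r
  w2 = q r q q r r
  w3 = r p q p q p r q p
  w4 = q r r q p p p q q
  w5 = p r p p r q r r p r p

w1: Trace: S1 -q-> S3 -q-> S0 -p-> S3 -r-> S1 -q-> S3 -r-> S1 -r-> S0 -r-> S3 -q-> S0 -r-> S3  → end S3, rejected
w2: Trace: S1 -q-> S3 -r-> S1 -q-> S3 -q-> S0 -r-> S3 -r-> S1  → end S1, rejected
w3: Trace: S1 -r-> S0 -p-> S3 -q-> S0 -p-> S3 -q-> S0 -p-> S3 -r-> S1 -q-> S3 -p-> S1  → end S1, rejected
w4: Trace: S1 -q-> S3 -r-> S1 -r-> S0 -q-> S2 -p-> S1 -p-> S1 -p-> S1 -q-> S3 -q-> S0  → end S0, accepted
w5: Trace: S1 -p-> S1 -r-> S0 -p-> S3 -p-> S1 -r-> S0 -q-> S2 -r-> S0 -r-> S3 -p-> S1 -r-> S0 -p-> S3  → end S3, rejected

w4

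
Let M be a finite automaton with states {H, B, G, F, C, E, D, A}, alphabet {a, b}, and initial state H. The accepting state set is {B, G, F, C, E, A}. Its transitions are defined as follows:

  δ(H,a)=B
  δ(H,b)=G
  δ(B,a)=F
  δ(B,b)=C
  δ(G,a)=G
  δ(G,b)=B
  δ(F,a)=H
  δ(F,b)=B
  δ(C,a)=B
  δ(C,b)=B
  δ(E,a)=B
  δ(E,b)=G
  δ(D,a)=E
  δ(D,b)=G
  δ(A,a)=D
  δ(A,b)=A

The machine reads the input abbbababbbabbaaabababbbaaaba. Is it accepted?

start at H
read 'a': H → B
read 'b': B → C
read 'b': C → B
read 'b': B → C
read 'a': C → B
read 'b': B → C
read 'a': C → B
read 'b': B → C
read 'b': C → B
read 'b': B → C
read 'a': C → B
read 'b': B → C
read 'b': C → B
read 'a': B → F
read 'a': F → H
read 'a': H → B
read 'b': B → C
read 'a': C → B
read 'b': B → C
read 'a': C → B
read 'b': B → C
read 'b': C → B
read 'b': B → C
read 'a': C → B
read 'a': B → F
read 'a': F → H
read 'b': H → G
read 'a': G → G
End state G is accepting.

Yes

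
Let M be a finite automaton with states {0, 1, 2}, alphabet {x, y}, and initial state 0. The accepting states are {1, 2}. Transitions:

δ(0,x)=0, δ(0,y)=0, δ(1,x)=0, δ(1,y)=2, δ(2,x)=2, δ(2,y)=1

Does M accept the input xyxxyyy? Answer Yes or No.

0 → 0 → 0 → 0 → 0 → 0 → 0 → 0
End state 0 is not accepting.

No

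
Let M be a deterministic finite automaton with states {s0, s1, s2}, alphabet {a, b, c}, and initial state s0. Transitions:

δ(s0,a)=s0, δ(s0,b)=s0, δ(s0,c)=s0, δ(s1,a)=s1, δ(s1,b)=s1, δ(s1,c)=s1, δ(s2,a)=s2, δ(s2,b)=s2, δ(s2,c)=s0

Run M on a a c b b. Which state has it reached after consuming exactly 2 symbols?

s0

Trace: s0 -a-> s0 -a-> s0
After 2 symbols: s0.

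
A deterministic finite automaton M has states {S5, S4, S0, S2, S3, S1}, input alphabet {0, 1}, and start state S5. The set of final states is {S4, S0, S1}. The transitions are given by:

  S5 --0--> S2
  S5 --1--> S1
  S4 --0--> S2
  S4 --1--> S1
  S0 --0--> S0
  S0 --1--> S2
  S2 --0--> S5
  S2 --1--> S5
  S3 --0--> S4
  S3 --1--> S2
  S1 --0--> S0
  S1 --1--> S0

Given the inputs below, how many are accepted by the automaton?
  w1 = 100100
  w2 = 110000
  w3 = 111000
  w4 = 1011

w1:
  start at S5
  read '1': S5 → S1
  read '0': S1 → S0
  read '0': S0 → S0
  read '1': S0 → S2
  read '0': S2 → S5
  read '0': S5 → S2
  end S2, rejected
w2:
  start at S5
  read '1': S5 → S1
  read '1': S1 → S0
  read '0': S0 → S0
  read '0': S0 → S0
  read '0': S0 → S0
  read '0': S0 → S0
  end S0, accepted
w3:
  start at S5
  read '1': S5 → S1
  read '1': S1 → S0
  read '1': S0 → S2
  read '0': S2 → S5
  read '0': S5 → S2
  read '0': S2 → S5
  end S5, rejected
w4:
  start at S5
  read '1': S5 → S1
  read '0': S1 → S0
  read '1': S0 → S2
  read '1': S2 → S5
  end S5, rejected

1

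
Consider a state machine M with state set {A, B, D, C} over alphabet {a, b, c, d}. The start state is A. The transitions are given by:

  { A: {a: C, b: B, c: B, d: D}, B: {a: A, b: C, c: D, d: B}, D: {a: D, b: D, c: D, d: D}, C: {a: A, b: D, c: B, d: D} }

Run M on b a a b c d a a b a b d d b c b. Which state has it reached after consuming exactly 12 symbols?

D

A → B → A → C → D → D → D → D → D → D → D → D → D
After 12 symbols: D.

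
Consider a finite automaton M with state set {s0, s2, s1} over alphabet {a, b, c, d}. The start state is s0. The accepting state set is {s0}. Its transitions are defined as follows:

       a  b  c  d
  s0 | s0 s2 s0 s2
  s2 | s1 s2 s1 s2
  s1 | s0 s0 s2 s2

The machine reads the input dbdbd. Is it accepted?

s0 → s2 → s2 → s2 → s2 → s2
End state s2 is not accepting.

No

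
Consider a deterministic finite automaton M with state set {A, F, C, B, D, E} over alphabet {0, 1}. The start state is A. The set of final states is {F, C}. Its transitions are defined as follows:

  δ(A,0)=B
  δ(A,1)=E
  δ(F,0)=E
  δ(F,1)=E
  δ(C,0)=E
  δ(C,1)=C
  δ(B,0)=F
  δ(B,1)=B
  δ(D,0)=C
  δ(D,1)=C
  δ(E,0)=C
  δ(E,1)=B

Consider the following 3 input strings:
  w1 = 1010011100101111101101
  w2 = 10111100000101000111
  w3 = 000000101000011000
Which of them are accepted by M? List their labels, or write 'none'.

w2, w3

w1: A → E → C → C → E → C → C → C → C → E → C → C → E → B → B → B → B → B → F → E → B → F → E  → end E, rejected
w2: A → E → C → C → C → C → C → E → C → E → C → E → B → F → E → C → E → C → C → C → C  → end C, accepted
w3: A → B → F → E → C → E → C → C → E → B → F → E → C → E → B → B → F → E → C  → end C, accepted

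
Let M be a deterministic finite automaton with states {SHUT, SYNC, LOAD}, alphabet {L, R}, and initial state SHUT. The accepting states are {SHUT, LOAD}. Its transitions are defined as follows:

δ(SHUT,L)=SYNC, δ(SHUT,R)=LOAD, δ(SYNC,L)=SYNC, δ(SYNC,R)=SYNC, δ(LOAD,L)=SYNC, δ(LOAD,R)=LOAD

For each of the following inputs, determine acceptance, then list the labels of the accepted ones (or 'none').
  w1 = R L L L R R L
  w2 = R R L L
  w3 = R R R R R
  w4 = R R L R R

w3

w1: Trace: SHUT -R-> LOAD -L-> SYNC -L-> SYNC -L-> SYNC -R-> SYNC -R-> SYNC -L-> SYNC  → end SYNC, rejected
w2: Trace: SHUT -R-> LOAD -R-> LOAD -L-> SYNC -L-> SYNC  → end SYNC, rejected
w3: Trace: SHUT -R-> LOAD -R-> LOAD -R-> LOAD -R-> LOAD -R-> LOAD  → end LOAD, accepted
w4: Trace: SHUT -R-> LOAD -R-> LOAD -L-> SYNC -R-> SYNC -R-> SYNC  → end SYNC, rejected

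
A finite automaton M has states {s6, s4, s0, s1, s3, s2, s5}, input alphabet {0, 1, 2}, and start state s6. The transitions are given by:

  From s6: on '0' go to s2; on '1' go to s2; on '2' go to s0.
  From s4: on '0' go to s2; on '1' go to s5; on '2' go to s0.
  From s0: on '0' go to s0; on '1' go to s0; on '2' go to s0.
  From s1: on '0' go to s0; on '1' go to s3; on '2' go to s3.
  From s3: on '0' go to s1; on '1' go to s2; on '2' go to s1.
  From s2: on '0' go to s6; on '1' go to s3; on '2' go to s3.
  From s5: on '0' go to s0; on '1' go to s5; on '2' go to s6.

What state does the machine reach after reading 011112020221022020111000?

s0

Trace: s6 -0-> s2 -1-> s3 -1-> s2 -1-> s3 -1-> s2 -2-> s3 -0-> s1 -2-> s3 -0-> s1 -2-> s3 -2-> s1 -1-> s3 -0-> s1 -2-> s3 -2-> s1 -0-> s0 -2-> s0 -0-> s0 -1-> s0 -1-> s0 -1-> s0 -0-> s0 -0-> s0 -0-> s0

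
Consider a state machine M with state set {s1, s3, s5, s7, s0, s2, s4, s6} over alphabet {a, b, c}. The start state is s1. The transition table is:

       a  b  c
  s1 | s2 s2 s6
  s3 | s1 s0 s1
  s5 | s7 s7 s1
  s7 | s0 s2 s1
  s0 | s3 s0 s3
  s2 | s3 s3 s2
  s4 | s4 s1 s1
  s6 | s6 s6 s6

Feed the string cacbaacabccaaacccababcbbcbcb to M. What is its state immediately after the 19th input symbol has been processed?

s1 → s6 → s6 → s6 → s6 → s6 → s6 → s6 → s6 → s6 → s6 → s6 → s6 → s6 → s6 → s6 → s6 → s6 → s6 → s6
After 19 symbols: s6.

s6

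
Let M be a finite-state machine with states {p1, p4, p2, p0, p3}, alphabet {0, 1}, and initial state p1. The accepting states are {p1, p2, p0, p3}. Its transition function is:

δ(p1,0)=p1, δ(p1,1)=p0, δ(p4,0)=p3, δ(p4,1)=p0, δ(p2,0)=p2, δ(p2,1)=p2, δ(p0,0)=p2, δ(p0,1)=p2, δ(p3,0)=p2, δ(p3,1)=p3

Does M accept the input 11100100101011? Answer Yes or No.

Yes

p1 → p0 → p2 → p2 → p2 → p2 → p2 → p2 → p2 → p2 → p2 → p2 → p2 → p2 → p2
End state p2 is accepting.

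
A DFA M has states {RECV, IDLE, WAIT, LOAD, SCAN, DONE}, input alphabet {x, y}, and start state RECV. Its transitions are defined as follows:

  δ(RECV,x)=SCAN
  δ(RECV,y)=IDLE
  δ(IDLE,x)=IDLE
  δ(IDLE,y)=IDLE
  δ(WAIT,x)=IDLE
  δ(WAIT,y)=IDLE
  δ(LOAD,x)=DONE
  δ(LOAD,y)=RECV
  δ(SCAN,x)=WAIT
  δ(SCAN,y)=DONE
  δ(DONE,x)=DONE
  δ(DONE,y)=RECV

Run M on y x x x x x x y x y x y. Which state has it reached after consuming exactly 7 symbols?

IDLE

Trace: RECV -y-> IDLE -x-> IDLE -x-> IDLE -x-> IDLE -x-> IDLE -x-> IDLE -x-> IDLE
After 7 symbols: IDLE.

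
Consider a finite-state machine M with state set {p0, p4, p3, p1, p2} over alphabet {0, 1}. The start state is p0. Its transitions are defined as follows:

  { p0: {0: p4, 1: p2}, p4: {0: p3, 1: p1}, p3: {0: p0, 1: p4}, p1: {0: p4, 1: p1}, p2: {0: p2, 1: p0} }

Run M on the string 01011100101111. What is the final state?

p1

start at p0
read '0': p0 → p4
read '1': p4 → p1
read '0': p1 → p4
read '1': p4 → p1
read '1': p1 → p1
read '1': p1 → p1
read '0': p1 → p4
read '0': p4 → p3
read '1': p3 → p4
read '0': p4 → p3
read '1': p3 → p4
read '1': p4 → p1
read '1': p1 → p1
read '1': p1 → p1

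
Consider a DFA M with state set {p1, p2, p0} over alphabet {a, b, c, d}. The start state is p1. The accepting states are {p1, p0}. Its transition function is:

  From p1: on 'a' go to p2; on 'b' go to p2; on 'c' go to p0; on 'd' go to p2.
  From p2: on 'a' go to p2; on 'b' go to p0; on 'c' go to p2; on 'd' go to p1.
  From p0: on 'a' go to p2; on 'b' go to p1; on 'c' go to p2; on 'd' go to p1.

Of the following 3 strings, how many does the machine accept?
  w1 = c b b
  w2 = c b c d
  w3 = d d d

1

w1:
  start at p1
  read 'c': p1 → p0
  read 'b': p0 → p1
  read 'b': p1 → p2
  end p2, rejected
w2:
  start at p1
  read 'c': p1 → p0
  read 'b': p0 → p1
  read 'c': p1 → p0
  read 'd': p0 → p1
  end p1, accepted
w3:
  start at p1
  read 'd': p1 → p2
  read 'd': p2 → p1
  read 'd': p1 → p2
  end p2, rejected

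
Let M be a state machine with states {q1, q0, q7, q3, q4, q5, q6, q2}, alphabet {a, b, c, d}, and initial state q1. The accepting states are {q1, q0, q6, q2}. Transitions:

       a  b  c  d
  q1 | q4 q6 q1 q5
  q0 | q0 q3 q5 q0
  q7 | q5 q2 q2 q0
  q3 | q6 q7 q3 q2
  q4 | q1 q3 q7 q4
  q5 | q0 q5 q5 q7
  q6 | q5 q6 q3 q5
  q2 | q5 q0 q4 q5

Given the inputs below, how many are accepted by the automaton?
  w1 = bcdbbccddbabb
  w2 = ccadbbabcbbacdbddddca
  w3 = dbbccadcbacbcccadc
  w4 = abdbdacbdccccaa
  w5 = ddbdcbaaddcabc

w1: Trace: q1 -b-> q6 -c-> q3 -d-> q2 -b-> q0 -b-> q3 -c-> q3 -c-> q3 -d-> q2 -d-> q5 -b-> q5 -a-> q0 -b-> q3 -b-> q7  → end q7, rejected
w2: Trace: q1 -c-> q1 -c-> q1 -a-> q4 -d-> q4 -b-> q3 -b-> q7 -a-> q5 -b-> q5 -c-> q5 -b-> q5 -b-> q5 -a-> q0 -c-> q5 -d-> q7 -b-> q2 -d-> q5 -d-> q7 -d-> q0 -d-> q0 -c-> q5 -a-> q0  → end q0, accepted
w3: Trace: q1 -d-> q5 -b-> q5 -b-> q5 -c-> q5 -c-> q5 -a-> q0 -d-> q0 -c-> q5 -b-> q5 -a-> q0 -c-> q5 -b-> q5 -c-> q5 -c-> q5 -c-> q5 -a-> q0 -d-> q0 -c-> q5  → end q5, rejected
w4: Trace: q1 -a-> q4 -b-> q3 -d-> q2 -b-> q0 -d-> q0 -a-> q0 -c-> q5 -b-> q5 -d-> q7 -c-> q2 -c-> q4 -c-> q7 -c-> q2 -a-> q5 -a-> q0  → end q0, accepted
w5: Trace: q1 -d-> q5 -d-> q7 -b-> q2 -d-> q5 -c-> q5 -b-> q5 -a-> q0 -a-> q0 -d-> q0 -d-> q0 -c-> q5 -a-> q0 -b-> q3 -c-> q3  → end q3, rejected

2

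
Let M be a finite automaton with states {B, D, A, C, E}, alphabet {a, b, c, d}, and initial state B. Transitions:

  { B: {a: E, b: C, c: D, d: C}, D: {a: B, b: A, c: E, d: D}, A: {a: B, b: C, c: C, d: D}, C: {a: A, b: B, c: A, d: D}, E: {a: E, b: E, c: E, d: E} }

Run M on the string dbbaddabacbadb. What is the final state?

start at B
read 'd': B → C
read 'b': C → B
read 'b': B → C
read 'a': C → A
read 'd': A → D
read 'd': D → D
read 'a': D → B
read 'b': B → C
read 'a': C → A
read 'c': A → C
read 'b': C → B
read 'a': B → E
read 'd': E → E
read 'b': E → E

E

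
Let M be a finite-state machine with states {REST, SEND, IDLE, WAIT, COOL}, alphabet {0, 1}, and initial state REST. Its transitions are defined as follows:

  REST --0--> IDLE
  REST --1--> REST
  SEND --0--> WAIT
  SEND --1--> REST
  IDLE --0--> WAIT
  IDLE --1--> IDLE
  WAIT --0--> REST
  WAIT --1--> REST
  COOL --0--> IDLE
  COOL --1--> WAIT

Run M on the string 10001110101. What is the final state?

REST

Trace: REST -1-> REST -0-> IDLE -0-> WAIT -0-> REST -1-> REST -1-> REST -1-> REST -0-> IDLE -1-> IDLE -0-> WAIT -1-> REST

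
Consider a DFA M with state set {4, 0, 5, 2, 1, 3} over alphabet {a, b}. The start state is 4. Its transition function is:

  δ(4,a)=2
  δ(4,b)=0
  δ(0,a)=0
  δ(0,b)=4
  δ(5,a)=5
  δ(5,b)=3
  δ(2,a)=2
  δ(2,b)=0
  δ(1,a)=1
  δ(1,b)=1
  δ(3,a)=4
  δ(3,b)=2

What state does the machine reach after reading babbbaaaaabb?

Trace: 4 -b-> 0 -a-> 0 -b-> 4 -b-> 0 -b-> 4 -a-> 2 -a-> 2 -a-> 2 -a-> 2 -a-> 2 -b-> 0 -b-> 4

4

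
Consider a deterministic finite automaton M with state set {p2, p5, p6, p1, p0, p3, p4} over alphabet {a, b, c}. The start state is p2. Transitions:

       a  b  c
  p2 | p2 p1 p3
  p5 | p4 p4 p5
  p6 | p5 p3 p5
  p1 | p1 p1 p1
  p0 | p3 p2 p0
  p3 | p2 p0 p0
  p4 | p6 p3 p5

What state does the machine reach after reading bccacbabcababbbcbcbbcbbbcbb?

p2 → p1 → p1 → p1 → p1 → p1 → p1 → p1 → p1 → p1 → p1 → p1 → p1 → p1 → p1 → p1 → p1 → p1 → p1 → p1 → p1 → p1 → p1 → p1 → p1 → p1 → p1 → p1

p1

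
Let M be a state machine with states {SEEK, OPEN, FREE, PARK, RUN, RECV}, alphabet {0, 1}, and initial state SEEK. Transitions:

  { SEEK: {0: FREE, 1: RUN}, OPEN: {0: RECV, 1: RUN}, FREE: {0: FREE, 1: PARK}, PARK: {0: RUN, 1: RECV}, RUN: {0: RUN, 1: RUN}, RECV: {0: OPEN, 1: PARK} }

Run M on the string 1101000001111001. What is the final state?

RUN

SEEK → RUN → RUN → RUN → RUN → RUN → RUN → RUN → RUN → RUN → RUN → RUN → RUN → RUN → RUN → RUN → RUN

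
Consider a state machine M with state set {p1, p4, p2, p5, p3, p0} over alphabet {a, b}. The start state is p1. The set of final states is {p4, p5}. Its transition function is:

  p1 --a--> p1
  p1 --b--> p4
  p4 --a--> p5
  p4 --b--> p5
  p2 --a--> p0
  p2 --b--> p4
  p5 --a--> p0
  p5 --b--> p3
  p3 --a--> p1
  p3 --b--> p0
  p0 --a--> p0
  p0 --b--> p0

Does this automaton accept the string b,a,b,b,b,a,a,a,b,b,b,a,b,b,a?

p1 → p4 → p5 → p3 → p0 → p0 → p0 → p0 → p0 → p0 → p0 → p0 → p0 → p0 → p0 → p0
End state p0 is not accepting.

No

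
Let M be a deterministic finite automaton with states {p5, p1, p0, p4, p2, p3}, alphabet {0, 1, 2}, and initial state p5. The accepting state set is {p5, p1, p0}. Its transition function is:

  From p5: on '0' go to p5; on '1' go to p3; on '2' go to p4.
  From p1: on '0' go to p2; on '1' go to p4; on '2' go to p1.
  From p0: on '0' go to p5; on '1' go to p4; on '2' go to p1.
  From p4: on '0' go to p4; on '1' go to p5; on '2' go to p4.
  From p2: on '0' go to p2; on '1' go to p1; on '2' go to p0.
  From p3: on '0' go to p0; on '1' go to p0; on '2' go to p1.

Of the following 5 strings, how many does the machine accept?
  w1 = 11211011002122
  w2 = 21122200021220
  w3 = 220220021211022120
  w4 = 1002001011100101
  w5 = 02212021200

w1: p5 → p3 → p0 → p1 → p4 → p5 → p5 → p3 → p0 → p5 → p5 → p4 → p5 → p4 → p4  → end p4, rejected
w2: p5 → p4 → p5 → p3 → p1 → p1 → p1 → p2 → p2 → p2 → p0 → p4 → p4 → p4 → p4  → end p4, rejected
w3: p5 → p4 → p4 → p4 → p4 → p4 → p4 → p4 → p4 → p5 → p4 → p5 → p3 → p0 → p1 → p1 → p4 → p4 → p4  → end p4, rejected
w4: p5 → p3 → p0 → p5 → p4 → p4 → p4 → p5 → p5 → p3 → p0 → p4 → p4 → p4 → p5 → p5 → p3  → end p3, rejected
w5: p5 → p5 → p4 → p4 → p5 → p4 → p4 → p4 → p5 → p4 → p4 → p4  → end p4, rejected

0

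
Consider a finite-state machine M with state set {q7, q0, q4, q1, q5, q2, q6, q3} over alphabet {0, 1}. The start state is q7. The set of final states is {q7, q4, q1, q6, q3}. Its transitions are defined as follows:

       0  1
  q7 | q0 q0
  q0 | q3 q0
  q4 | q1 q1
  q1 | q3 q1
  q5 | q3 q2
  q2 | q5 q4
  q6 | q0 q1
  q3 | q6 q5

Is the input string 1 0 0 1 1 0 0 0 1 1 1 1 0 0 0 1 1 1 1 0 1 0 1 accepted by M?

No

q7 → q0 → q3 → q6 → q1 → q1 → q3 → q6 → q0 → q0 → q0 → q0 → q0 → q3 → q6 → q0 → q0 → q0 → q0 → q0 → q3 → q5 → q3 → q5
End state q5 is not accepting.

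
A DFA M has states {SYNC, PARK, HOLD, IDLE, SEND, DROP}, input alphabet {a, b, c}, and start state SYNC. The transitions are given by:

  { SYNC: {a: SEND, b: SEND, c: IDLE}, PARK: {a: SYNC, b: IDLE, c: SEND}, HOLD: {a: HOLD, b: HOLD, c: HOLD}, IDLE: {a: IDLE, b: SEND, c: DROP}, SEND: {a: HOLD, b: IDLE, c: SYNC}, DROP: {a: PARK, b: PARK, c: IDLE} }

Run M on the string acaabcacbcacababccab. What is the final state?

HOLD

SYNC → SEND → SYNC → SEND → HOLD → HOLD → HOLD → HOLD → HOLD → HOLD → HOLD → HOLD → HOLD → HOLD → HOLD → HOLD → HOLD → HOLD → HOLD → HOLD → HOLD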